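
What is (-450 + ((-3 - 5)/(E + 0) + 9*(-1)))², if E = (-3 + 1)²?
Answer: 212521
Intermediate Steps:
E = 4 (E = (-2)² = 4)
(-450 + ((-3 - 5)/(E + 0) + 9*(-1)))² = (-450 + ((-3 - 5)/(4 + 0) + 9*(-1)))² = (-450 + (-8/4 - 9))² = (-450 + (-8*¼ - 9))² = (-450 + (-2 - 9))² = (-450 - 11)² = (-461)² = 212521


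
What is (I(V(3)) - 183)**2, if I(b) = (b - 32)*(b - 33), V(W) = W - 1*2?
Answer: 654481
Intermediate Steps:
V(W) = -2 + W (V(W) = W - 2 = -2 + W)
I(b) = (-33 + b)*(-32 + b) (I(b) = (-32 + b)*(-33 + b) = (-33 + b)*(-32 + b))
(I(V(3)) - 183)**2 = ((1056 + (-2 + 3)**2 - 65*(-2 + 3)) - 183)**2 = ((1056 + 1**2 - 65*1) - 183)**2 = ((1056 + 1 - 65) - 183)**2 = (992 - 183)**2 = 809**2 = 654481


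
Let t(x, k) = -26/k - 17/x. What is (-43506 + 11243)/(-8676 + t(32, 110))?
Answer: 56782880/15271111 ≈ 3.7183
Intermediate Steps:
(-43506 + 11243)/(-8676 + t(32, 110)) = (-43506 + 11243)/(-8676 + (-26/110 - 17/32)) = -32263/(-8676 + (-26*1/110 - 17*1/32)) = -32263/(-8676 + (-13/55 - 17/32)) = -32263/(-8676 - 1351/1760) = -32263/(-15271111/1760) = -32263*(-1760/15271111) = 56782880/15271111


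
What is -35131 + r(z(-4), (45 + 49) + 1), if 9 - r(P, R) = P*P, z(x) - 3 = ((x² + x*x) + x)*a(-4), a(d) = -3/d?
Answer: -35698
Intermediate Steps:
z(x) = 3 + 3*x²/2 + 3*x/4 (z(x) = 3 + ((x² + x*x) + x)*(-3/(-4)) = 3 + ((x² + x²) + x)*(-3*(-¼)) = 3 + (2*x² + x)*(¾) = 3 + (x + 2*x²)*(¾) = 3 + (3*x²/2 + 3*x/4) = 3 + 3*x²/2 + 3*x/4)
r(P, R) = 9 - P² (r(P, R) = 9 - P*P = 9 - P²)
-35131 + r(z(-4), (45 + 49) + 1) = -35131 + (9 - (3 + (3/2)*(-4)² + (¾)*(-4))²) = -35131 + (9 - (3 + (3/2)*16 - 3)²) = -35131 + (9 - (3 + 24 - 3)²) = -35131 + (9 - 1*24²) = -35131 + (9 - 1*576) = -35131 + (9 - 576) = -35131 - 567 = -35698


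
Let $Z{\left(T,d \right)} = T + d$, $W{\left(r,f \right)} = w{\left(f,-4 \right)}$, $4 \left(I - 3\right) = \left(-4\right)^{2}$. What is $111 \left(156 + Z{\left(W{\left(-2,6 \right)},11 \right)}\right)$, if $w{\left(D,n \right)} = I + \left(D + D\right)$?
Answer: $20646$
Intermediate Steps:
$I = 7$ ($I = 3 + \frac{\left(-4\right)^{2}}{4} = 3 + \frac{1}{4} \cdot 16 = 3 + 4 = 7$)
$w{\left(D,n \right)} = 7 + 2 D$ ($w{\left(D,n \right)} = 7 + \left(D + D\right) = 7 + 2 D$)
$W{\left(r,f \right)} = 7 + 2 f$
$111 \left(156 + Z{\left(W{\left(-2,6 \right)},11 \right)}\right) = 111 \left(156 + \left(\left(7 + 2 \cdot 6\right) + 11\right)\right) = 111 \left(156 + \left(\left(7 + 12\right) + 11\right)\right) = 111 \left(156 + \left(19 + 11\right)\right) = 111 \left(156 + 30\right) = 111 \cdot 186 = 20646$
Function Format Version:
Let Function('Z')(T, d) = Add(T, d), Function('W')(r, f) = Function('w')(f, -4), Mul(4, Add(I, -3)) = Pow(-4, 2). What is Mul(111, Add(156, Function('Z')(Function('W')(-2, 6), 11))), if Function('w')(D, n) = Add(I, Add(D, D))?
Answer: 20646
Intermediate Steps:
I = 7 (I = Add(3, Mul(Rational(1, 4), Pow(-4, 2))) = Add(3, Mul(Rational(1, 4), 16)) = Add(3, 4) = 7)
Function('w')(D, n) = Add(7, Mul(2, D)) (Function('w')(D, n) = Add(7, Add(D, D)) = Add(7, Mul(2, D)))
Function('W')(r, f) = Add(7, Mul(2, f))
Mul(111, Add(156, Function('Z')(Function('W')(-2, 6), 11))) = Mul(111, Add(156, Add(Add(7, Mul(2, 6)), 11))) = Mul(111, Add(156, Add(Add(7, 12), 11))) = Mul(111, Add(156, Add(19, 11))) = Mul(111, Add(156, 30)) = Mul(111, 186) = 20646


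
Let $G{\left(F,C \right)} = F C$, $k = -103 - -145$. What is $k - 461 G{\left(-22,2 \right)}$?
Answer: $20326$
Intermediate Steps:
$k = 42$ ($k = -103 + 145 = 42$)
$G{\left(F,C \right)} = C F$
$k - 461 G{\left(-22,2 \right)} = 42 - 461 \cdot 2 \left(-22\right) = 42 - -20284 = 42 + 20284 = 20326$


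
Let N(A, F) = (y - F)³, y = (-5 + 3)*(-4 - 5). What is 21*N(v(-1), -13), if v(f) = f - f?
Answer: 625611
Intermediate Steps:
v(f) = 0
y = 18 (y = -2*(-9) = 18)
N(A, F) = (18 - F)³
21*N(v(-1), -13) = 21*(-(-18 - 13)³) = 21*(-1*(-31)³) = 21*(-1*(-29791)) = 21*29791 = 625611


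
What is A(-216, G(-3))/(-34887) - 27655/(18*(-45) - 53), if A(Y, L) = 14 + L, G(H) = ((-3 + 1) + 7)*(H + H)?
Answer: 964813793/30107481 ≈ 32.046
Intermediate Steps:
G(H) = 10*H (G(H) = (-2 + 7)*(2*H) = 5*(2*H) = 10*H)
A(-216, G(-3))/(-34887) - 27655/(18*(-45) - 53) = (14 + 10*(-3))/(-34887) - 27655/(18*(-45) - 53) = (14 - 30)*(-1/34887) - 27655/(-810 - 53) = -16*(-1/34887) - 27655/(-863) = 16/34887 - 27655*(-1/863) = 16/34887 + 27655/863 = 964813793/30107481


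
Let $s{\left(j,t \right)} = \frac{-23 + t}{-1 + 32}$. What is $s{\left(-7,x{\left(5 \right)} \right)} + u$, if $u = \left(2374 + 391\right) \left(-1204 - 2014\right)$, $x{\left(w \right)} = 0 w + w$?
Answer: $- \frac{275830888}{31} \approx -8.8978 \cdot 10^{6}$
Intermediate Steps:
$x{\left(w \right)} = w$ ($x{\left(w \right)} = 0 + w = w$)
$s{\left(j,t \right)} = - \frac{23}{31} + \frac{t}{31}$ ($s{\left(j,t \right)} = \frac{-23 + t}{31} = \left(-23 + t\right) \frac{1}{31} = - \frac{23}{31} + \frac{t}{31}$)
$u = -8897770$ ($u = 2765 \left(-3218\right) = -8897770$)
$s{\left(-7,x{\left(5 \right)} \right)} + u = \left(- \frac{23}{31} + \frac{1}{31} \cdot 5\right) - 8897770 = \left(- \frac{23}{31} + \frac{5}{31}\right) - 8897770 = - \frac{18}{31} - 8897770 = - \frac{275830888}{31}$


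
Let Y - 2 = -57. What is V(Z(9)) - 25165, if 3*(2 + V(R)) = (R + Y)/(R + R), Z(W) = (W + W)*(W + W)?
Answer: -48924379/1944 ≈ -25167.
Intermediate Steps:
Y = -55 (Y = 2 - 57 = -55)
Z(W) = 4*W² (Z(W) = (2*W)*(2*W) = 4*W²)
V(R) = -2 + (-55 + R)/(6*R) (V(R) = -2 + ((R - 55)/(R + R))/3 = -2 + ((-55 + R)/((2*R)))/3 = -2 + ((-55 + R)*(1/(2*R)))/3 = -2 + ((-55 + R)/(2*R))/3 = -2 + (-55 + R)/(6*R))
V(Z(9)) - 25165 = 11*(-5 - 4*9²)/(6*((4*9²))) - 25165 = 11*(-5 - 4*81)/(6*((4*81))) - 25165 = (11/6)*(-5 - 1*324)/324 - 25165 = (11/6)*(1/324)*(-5 - 324) - 25165 = (11/6)*(1/324)*(-329) - 25165 = -3619/1944 - 25165 = -48924379/1944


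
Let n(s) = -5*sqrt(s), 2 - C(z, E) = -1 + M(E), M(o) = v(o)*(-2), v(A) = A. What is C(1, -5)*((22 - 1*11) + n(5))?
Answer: -77 + 35*sqrt(5) ≈ 1.2624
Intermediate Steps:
M(o) = -2*o (M(o) = o*(-2) = -2*o)
C(z, E) = 3 + 2*E (C(z, E) = 2 - (-1 - 2*E) = 2 + (1 + 2*E) = 3 + 2*E)
C(1, -5)*((22 - 1*11) + n(5)) = (3 + 2*(-5))*((22 - 1*11) - 5*sqrt(5)) = (3 - 10)*((22 - 11) - 5*sqrt(5)) = -7*(11 - 5*sqrt(5)) = -77 + 35*sqrt(5)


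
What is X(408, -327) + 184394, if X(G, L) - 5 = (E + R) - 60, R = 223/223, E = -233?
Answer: 184107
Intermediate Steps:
R = 1 (R = 223*(1/223) = 1)
X(G, L) = -287 (X(G, L) = 5 + ((-233 + 1) - 60) = 5 + (-232 - 60) = 5 - 292 = -287)
X(408, -327) + 184394 = -287 + 184394 = 184107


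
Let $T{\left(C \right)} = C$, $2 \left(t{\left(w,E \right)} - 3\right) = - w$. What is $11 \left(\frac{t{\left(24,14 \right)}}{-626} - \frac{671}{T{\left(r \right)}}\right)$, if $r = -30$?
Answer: $\frac{1155869}{4695} \approx 246.19$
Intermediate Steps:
$t{\left(w,E \right)} = 3 - \frac{w}{2}$ ($t{\left(w,E \right)} = 3 + \frac{\left(-1\right) w}{2} = 3 - \frac{w}{2}$)
$11 \left(\frac{t{\left(24,14 \right)}}{-626} - \frac{671}{T{\left(r \right)}}\right) = 11 \left(\frac{3 - 12}{-626} - \frac{671}{-30}\right) = 11 \left(\left(3 - 12\right) \left(- \frac{1}{626}\right) - - \frac{671}{30}\right) = 11 \left(\left(-9\right) \left(- \frac{1}{626}\right) + \frac{671}{30}\right) = 11 \left(\frac{9}{626} + \frac{671}{30}\right) = 11 \cdot \frac{105079}{4695} = \frac{1155869}{4695}$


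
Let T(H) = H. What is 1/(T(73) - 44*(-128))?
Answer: 1/5705 ≈ 0.00017528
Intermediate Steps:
1/(T(73) - 44*(-128)) = 1/(73 - 44*(-128)) = 1/(73 + 5632) = 1/5705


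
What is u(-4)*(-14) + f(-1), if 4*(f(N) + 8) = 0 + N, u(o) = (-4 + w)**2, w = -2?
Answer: -2049/4 ≈ -512.25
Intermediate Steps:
u(o) = 36 (u(o) = (-4 - 2)**2 = (-6)**2 = 36)
f(N) = -8 + N/4 (f(N) = -8 + (0 + N)/4 = -8 + N/4)
u(-4)*(-14) + f(-1) = 36*(-14) + (-8 + (1/4)*(-1)) = -504 + (-8 - 1/4) = -504 - 33/4 = -2049/4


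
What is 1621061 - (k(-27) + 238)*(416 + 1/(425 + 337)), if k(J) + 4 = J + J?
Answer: 196364957/127 ≈ 1.5462e+6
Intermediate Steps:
k(J) = -4 + 2*J (k(J) = -4 + (J + J) = -4 + 2*J)
1621061 - (k(-27) + 238)*(416 + 1/(425 + 337)) = 1621061 - ((-4 + 2*(-27)) + 238)*(416 + 1/(425 + 337)) = 1621061 - ((-4 - 54) + 238)*(416 + 1/762) = 1621061 - (-58 + 238)*(416 + 1/762) = 1621061 - 180*316993/762 = 1621061 - 1*9509790/127 = 1621061 - 9509790/127 = 196364957/127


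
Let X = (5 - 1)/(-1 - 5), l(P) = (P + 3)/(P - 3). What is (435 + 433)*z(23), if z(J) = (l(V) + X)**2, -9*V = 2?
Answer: 15354052/7569 ≈ 2028.5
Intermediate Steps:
V = -2/9 (V = -1/9*2 = -2/9 ≈ -0.22222)
l(P) = (3 + P)/(-3 + P)
X = -2/3 (X = 4/(-6) = 4*(-1/6) = -2/3 ≈ -0.66667)
z(J) = 17689/7569 (z(J) = ((3 - 2/9)/(-3 - 2/9) - 2/3)**2 = ((25/9)/(-29/9) - 2/3)**2 = (-9/29*25/9 - 2/3)**2 = (-25/29 - 2/3)**2 = (-133/87)**2 = 17689/7569)
(435 + 433)*z(23) = (435 + 433)*(17689/7569) = 868*(17689/7569) = 15354052/7569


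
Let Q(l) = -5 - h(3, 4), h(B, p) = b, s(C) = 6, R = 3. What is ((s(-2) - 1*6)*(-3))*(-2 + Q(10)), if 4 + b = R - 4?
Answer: 0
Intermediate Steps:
b = -5 (b = -4 + (3 - 4) = -4 - 1 = -5)
h(B, p) = -5
Q(l) = 0 (Q(l) = -5 - 1*(-5) = -5 + 5 = 0)
((s(-2) - 1*6)*(-3))*(-2 + Q(10)) = ((6 - 1*6)*(-3))*(-2 + 0) = ((6 - 6)*(-3))*(-2) = (0*(-3))*(-2) = 0*(-2) = 0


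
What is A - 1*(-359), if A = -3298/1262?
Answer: 224880/631 ≈ 356.39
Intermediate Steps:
A = -1649/631 (A = -3298*1/1262 = -1649/631 ≈ -2.6133)
A - 1*(-359) = -1649/631 - 1*(-359) = -1649/631 + 359 = 224880/631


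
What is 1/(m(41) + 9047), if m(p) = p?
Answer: 1/9088 ≈ 0.00011004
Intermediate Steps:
1/(m(41) + 9047) = 1/(41 + 9047) = 1/9088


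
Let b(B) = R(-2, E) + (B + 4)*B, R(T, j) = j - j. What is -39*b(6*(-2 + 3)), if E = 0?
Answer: -2340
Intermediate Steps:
R(T, j) = 0
b(B) = B*(4 + B) (b(B) = 0 + (B + 4)*B = 0 + (4 + B)*B = 0 + B*(4 + B) = B*(4 + B))
-39*b(6*(-2 + 3)) = -39*6*(-2 + 3)*(4 + 6*(-2 + 3)) = -39*6*1*(4 + 6*1) = -234*(4 + 6) = -234*10 = -39*60 = -2340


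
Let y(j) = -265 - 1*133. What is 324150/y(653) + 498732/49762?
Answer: -28654419/35621 ≈ -804.42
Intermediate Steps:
y(j) = -398 (y(j) = -265 - 133 = -398)
324150/y(653) + 498732/49762 = 324150/(-398) + 498732/49762 = 324150*(-1/398) + 498732*(1/49762) = -162075/199 + 1794/179 = -28654419/35621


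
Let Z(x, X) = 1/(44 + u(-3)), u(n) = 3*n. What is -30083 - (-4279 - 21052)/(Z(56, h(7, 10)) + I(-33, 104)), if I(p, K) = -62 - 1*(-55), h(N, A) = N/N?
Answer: -8226837/244 ≈ -33717.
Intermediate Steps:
h(N, A) = 1
I(p, K) = -7 (I(p, K) = -62 + 55 = -7)
Z(x, X) = 1/35 (Z(x, X) = 1/(44 + 3*(-3)) = 1/(44 - 9) = 1/35)
-30083 - (-4279 - 21052)/(Z(56, h(7, 10)) + I(-33, 104)) = -30083 - (-4279 - 21052)/(1/35 - 7) = -30083 - (-25331)/(-244/35) = -30083 - (-25331)*(-35)/244 = -30083 - 1*886585/244 = -30083 - 886585/244 = -8226837/244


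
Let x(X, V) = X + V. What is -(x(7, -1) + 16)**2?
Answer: -484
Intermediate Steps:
x(X, V) = V + X
-(x(7, -1) + 16)**2 = -((-1 + 7) + 16)**2 = -(6 + 16)**2 = -1*22**2 = -1*484 = -484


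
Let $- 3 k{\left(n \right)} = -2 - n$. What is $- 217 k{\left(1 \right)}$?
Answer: $-217$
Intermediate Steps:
$k{\left(n \right)} = \frac{2}{3} + \frac{n}{3}$ ($k{\left(n \right)} = - \frac{-2 - n}{3} = \frac{2}{3} + \frac{n}{3}$)
$- 217 k{\left(1 \right)} = - 217 \left(\frac{2}{3} + \frac{1}{3} \cdot 1\right) = - 217 \left(\frac{2}{3} + \frac{1}{3}\right) = \left(-217\right) 1 = -217$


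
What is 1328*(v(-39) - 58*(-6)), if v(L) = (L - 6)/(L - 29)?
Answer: 7871388/17 ≈ 4.6302e+5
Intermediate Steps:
v(L) = (-6 + L)/(-29 + L)
1328*(v(-39) - 58*(-6)) = 1328*((-6 - 39)/(-29 - 39) - 58*(-6)) = 1328*(-45/(-68) + 348) = 1328*(-1/68*(-45) + 348) = 1328*(45/68 + 348) = 1328*(23709/68) = 7871388/17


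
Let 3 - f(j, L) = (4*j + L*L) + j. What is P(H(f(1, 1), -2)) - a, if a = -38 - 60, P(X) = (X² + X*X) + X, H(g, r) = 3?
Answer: 119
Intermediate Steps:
f(j, L) = 3 - L² - 5*j (f(j, L) = 3 - ((4*j + L*L) + j) = 3 - ((4*j + L²) + j) = 3 - ((L² + 4*j) + j) = 3 - (L² + 5*j) = 3 + (-L² - 5*j) = 3 - L² - 5*j)
P(X) = X + 2*X² (P(X) = (X² + X²) + X = 2*X² + X = X + 2*X²)
a = -98
P(H(f(1, 1), -2)) - a = 3*(1 + 2*3) - 1*(-98) = 3*(1 + 6) + 98 = 3*7 + 98 = 21 + 98 = 119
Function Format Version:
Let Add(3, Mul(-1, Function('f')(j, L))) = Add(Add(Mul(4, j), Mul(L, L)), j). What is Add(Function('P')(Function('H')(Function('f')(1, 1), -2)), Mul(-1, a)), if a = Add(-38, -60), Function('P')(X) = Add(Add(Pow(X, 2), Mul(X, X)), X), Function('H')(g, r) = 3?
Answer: 119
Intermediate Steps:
Function('f')(j, L) = Add(3, Mul(-1, Pow(L, 2)), Mul(-5, j)) (Function('f')(j, L) = Add(3, Mul(-1, Add(Add(Mul(4, j), Mul(L, L)), j))) = Add(3, Mul(-1, Add(Add(Mul(4, j), Pow(L, 2)), j))) = Add(3, Mul(-1, Add(Add(Pow(L, 2), Mul(4, j)), j))) = Add(3, Mul(-1, Add(Pow(L, 2), Mul(5, j)))) = Add(3, Add(Mul(-1, Pow(L, 2)), Mul(-5, j))) = Add(3, Mul(-1, Pow(L, 2)), Mul(-5, j)))
Function('P')(X) = Add(X, Mul(2, Pow(X, 2))) (Function('P')(X) = Add(Add(Pow(X, 2), Pow(X, 2)), X) = Add(Mul(2, Pow(X, 2)), X) = Add(X, Mul(2, Pow(X, 2))))
a = -98
Add(Function('P')(Function('H')(Function('f')(1, 1), -2)), Mul(-1, a)) = Add(Mul(3, Add(1, Mul(2, 3))), Mul(-1, -98)) = Add(Mul(3, Add(1, 6)), 98) = Add(Mul(3, 7), 98) = Add(21, 98) = 119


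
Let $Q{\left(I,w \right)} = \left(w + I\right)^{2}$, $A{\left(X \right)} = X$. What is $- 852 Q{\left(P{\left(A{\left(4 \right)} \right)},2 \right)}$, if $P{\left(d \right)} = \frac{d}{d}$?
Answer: $-7668$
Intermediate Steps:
$P{\left(d \right)} = 1$
$Q{\left(I,w \right)} = \left(I + w\right)^{2}$
$- 852 Q{\left(P{\left(A{\left(4 \right)} \right)},2 \right)} = - 852 \left(1 + 2\right)^{2} = - 852 \cdot 3^{2} = \left(-852\right) 9 = -7668$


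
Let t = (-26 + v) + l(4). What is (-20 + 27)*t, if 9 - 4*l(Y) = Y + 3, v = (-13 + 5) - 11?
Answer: -623/2 ≈ -311.50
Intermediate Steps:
v = -19 (v = -8 - 11 = -19)
l(Y) = 3/2 - Y/4 (l(Y) = 9/4 - (Y + 3)/4 = 9/4 - (3 + Y)/4 = 9/4 + (-¾ - Y/4) = 3/2 - Y/4)
t = -89/2 (t = (-26 - 19) + (3/2 - ¼*4) = -45 + (3/2 - 1) = -45 + ½ = -89/2 ≈ -44.500)
(-20 + 27)*t = (-20 + 27)*(-89/2) = 7*(-89/2) = -623/2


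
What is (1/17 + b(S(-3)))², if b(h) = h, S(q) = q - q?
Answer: 1/289 ≈ 0.0034602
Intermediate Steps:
S(q) = 0
(1/17 + b(S(-3)))² = (1/17 + 0)² = (1/17)² = 1/289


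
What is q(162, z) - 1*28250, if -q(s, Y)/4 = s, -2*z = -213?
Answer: -28898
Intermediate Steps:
z = 213/2 (z = -½*(-213) = 213/2 ≈ 106.50)
q(s, Y) = -4*s
q(162, z) - 1*28250 = -4*162 - 1*28250 = -648 - 28250 = -28898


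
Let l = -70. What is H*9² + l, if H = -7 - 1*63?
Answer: -5740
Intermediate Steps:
H = -70 (H = -7 - 63 = -70)
H*9² + l = -70*9² - 70 = -70*81 - 70 = -5670 - 70 = -5740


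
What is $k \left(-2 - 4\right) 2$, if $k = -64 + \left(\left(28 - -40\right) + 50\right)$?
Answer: $-648$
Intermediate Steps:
$k = 54$ ($k = -64 + \left(\left(28 + 40\right) + 50\right) = -64 + \left(68 + 50\right) = -64 + 118 = 54$)
$k \left(-2 - 4\right) 2 = 54 \left(-2 - 4\right) 2 = 54 \left(\left(-6\right) 2\right) = 54 \left(-12\right) = -648$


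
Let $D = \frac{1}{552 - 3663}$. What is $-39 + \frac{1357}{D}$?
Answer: $-4221666$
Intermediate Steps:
$D = - \frac{1}{3111}$ ($D = \frac{1}{-3111} = - \frac{1}{3111} \approx -0.00032144$)
$-39 + \frac{1357}{D} = -39 + \frac{1357}{- \frac{1}{3111}} = -39 + 1357 \left(-3111\right) = -39 - 4221627 = -4221666$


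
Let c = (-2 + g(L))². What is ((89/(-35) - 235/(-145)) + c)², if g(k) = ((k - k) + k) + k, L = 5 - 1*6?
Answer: 234212416/1030225 ≈ 227.34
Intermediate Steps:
L = -1 (L = 5 - 6 = -1)
g(k) = 2*k (g(k) = (0 + k) + k = k + k = 2*k)
c = 16 (c = (-2 + 2*(-1))² = (-2 - 2)² = (-4)² = 16)
((89/(-35) - 235/(-145)) + c)² = ((89/(-35) - 235/(-145)) + 16)² = ((89*(-1/35) - 235*(-1/145)) + 16)² = ((-89/35 + 47/29) + 16)² = (-936/1015 + 16)² = (15304/1015)² = 234212416/1030225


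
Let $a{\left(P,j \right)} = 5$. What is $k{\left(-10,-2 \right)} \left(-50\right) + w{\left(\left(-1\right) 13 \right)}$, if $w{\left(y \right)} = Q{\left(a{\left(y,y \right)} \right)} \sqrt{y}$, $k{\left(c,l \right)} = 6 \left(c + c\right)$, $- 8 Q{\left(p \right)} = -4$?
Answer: $6000 + \frac{i \sqrt{13}}{2} \approx 6000.0 + 1.8028 i$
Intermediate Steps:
$Q{\left(p \right)} = \frac{1}{2}$ ($Q{\left(p \right)} = \left(- \frac{1}{8}\right) \left(-4\right) = \frac{1}{2}$)
$k{\left(c,l \right)} = 12 c$ ($k{\left(c,l \right)} = 6 \cdot 2 c = 12 c$)
$w{\left(y \right)} = \frac{\sqrt{y}}{2}$
$k{\left(-10,-2 \right)} \left(-50\right) + w{\left(\left(-1\right) 13 \right)} = 12 \left(-10\right) \left(-50\right) + \frac{\sqrt{\left(-1\right) 13}}{2} = \left(-120\right) \left(-50\right) + \frac{\sqrt{-13}}{2} = 6000 + \frac{i \sqrt{13}}{2}$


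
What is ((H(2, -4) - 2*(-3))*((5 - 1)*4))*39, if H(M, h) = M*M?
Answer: 6240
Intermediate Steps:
H(M, h) = M²
((H(2, -4) - 2*(-3))*((5 - 1)*4))*39 = ((2² - 2*(-3))*((5 - 1)*4))*39 = ((4 + 6)*(4*4))*39 = (10*16)*39 = 160*39 = 6240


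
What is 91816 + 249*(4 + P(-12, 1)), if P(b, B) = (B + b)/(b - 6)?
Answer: 557785/6 ≈ 92964.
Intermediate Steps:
P(b, B) = (B + b)/(-6 + b)
91816 + 249*(4 + P(-12, 1)) = 91816 + 249*(4 + (1 - 12)/(-6 - 12)) = 91816 + 249*(4 - 11/(-18)) = 91816 + 249*(4 - 1/18*(-11)) = 91816 + 249*(4 + 11/18) = 91816 + 249*(83/18) = 91816 + 6889/6 = 557785/6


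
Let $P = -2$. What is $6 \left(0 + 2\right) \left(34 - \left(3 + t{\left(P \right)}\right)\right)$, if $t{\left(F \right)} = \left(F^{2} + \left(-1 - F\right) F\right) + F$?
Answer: $372$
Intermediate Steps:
$t{\left(F \right)} = F + F^{2} + F \left(-1 - F\right)$ ($t{\left(F \right)} = \left(F^{2} + F \left(-1 - F\right)\right) + F = F + F^{2} + F \left(-1 - F\right)$)
$6 \left(0 + 2\right) \left(34 - \left(3 + t{\left(P \right)}\right)\right) = 6 \left(0 + 2\right) \left(34 - 3\right) = 6 \cdot 2 \left(34 + \left(-3 + 0\right)\right) = 12 \left(34 - 3\right) = 12 \cdot 31 = 372$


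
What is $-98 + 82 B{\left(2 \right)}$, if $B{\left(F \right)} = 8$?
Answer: $558$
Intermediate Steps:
$-98 + 82 B{\left(2 \right)} = -98 + 82 \cdot 8 = -98 + 656 = 558$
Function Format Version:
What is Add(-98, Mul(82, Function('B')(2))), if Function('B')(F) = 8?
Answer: 558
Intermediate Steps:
Add(-98, Mul(82, Function('B')(2))) = Add(-98, Mul(82, 8)) = Add(-98, 656) = 558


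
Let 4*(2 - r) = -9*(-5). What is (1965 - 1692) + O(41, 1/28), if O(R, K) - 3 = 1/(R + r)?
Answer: 35056/127 ≈ 276.03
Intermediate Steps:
r = -37/4 (r = 2 - (-9)*(-5)/4 = 2 - ¼*45 = 2 - 45/4 = -37/4 ≈ -9.2500)
O(R, K) = 3 + 1/(-37/4 + R) (O(R, K) = 3 + 1/(R - 37/4) = 3 + 1/(-37/4 + R))
(1965 - 1692) + O(41, 1/28) = (1965 - 1692) + (-107 + 12*41)/(-37 + 4*41) = 273 + (-107 + 492)/(-37 + 164) = 273 + 385/127 = 35056/127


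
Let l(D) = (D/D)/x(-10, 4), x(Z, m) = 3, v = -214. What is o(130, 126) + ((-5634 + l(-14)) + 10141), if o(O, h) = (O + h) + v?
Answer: 13648/3 ≈ 4549.3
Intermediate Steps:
l(D) = 1/3 (l(D) = (D/D)/3 = 1*(1/3) = 1/3)
o(O, h) = -214 + O + h (o(O, h) = (O + h) - 214 = -214 + O + h)
o(130, 126) + ((-5634 + l(-14)) + 10141) = (-214 + 130 + 126) + ((-5634 + 1/3) + 10141) = 42 + (-16901/3 + 10141) = 42 + 13522/3 = 13648/3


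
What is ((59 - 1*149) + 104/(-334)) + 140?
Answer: 8298/167 ≈ 49.689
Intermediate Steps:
((59 - 1*149) + 104/(-334)) + 140 = ((59 - 149) + 104*(-1/334)) + 140 = (-90 - 52/167) + 140 = -15082/167 + 140 = 8298/167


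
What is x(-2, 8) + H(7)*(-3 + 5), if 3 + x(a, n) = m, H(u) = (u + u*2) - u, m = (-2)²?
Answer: 29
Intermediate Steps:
m = 4
H(u) = 2*u (H(u) = (u + 2*u) - u = 3*u - u = 2*u)
x(a, n) = 1 (x(a, n) = -3 + 4 = 1)
x(-2, 8) + H(7)*(-3 + 5) = 1 + (2*7)*(-3 + 5) = 1 + 14*2 = 1 + 28 = 29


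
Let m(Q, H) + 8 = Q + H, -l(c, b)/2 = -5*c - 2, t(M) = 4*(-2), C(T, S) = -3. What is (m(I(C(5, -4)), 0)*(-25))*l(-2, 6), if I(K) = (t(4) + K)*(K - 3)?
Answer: 23200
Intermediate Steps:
t(M) = -8
I(K) = (-8 + K)*(-3 + K) (I(K) = (-8 + K)*(K - 3) = (-8 + K)*(-3 + K))
l(c, b) = 4 + 10*c (l(c, b) = -2*(-5*c - 2) = -2*(-2 - 5*c) = 4 + 10*c)
m(Q, H) = -8 + H + Q (m(Q, H) = -8 + (Q + H) = -8 + (H + Q) = -8 + H + Q)
(m(I(C(5, -4)), 0)*(-25))*l(-2, 6) = ((-8 + 0 + (24 + (-3)**2 - 11*(-3)))*(-25))*(4 + 10*(-2)) = ((-8 + 0 + (24 + 9 + 33))*(-25))*(4 - 20) = ((-8 + 0 + 66)*(-25))*(-16) = (58*(-25))*(-16) = -1450*(-16) = 23200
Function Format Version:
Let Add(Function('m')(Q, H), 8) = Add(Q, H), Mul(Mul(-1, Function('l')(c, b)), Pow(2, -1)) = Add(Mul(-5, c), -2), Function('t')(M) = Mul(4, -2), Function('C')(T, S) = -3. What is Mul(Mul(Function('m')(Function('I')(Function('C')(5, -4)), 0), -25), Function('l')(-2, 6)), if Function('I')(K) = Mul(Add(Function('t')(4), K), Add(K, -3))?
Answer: 23200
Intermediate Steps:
Function('t')(M) = -8
Function('I')(K) = Mul(Add(-8, K), Add(-3, K)) (Function('I')(K) = Mul(Add(-8, K), Add(K, -3)) = Mul(Add(-8, K), Add(-3, K)))
Function('l')(c, b) = Add(4, Mul(10, c)) (Function('l')(c, b) = Mul(-2, Add(Mul(-5, c), -2)) = Mul(-2, Add(-2, Mul(-5, c))) = Add(4, Mul(10, c)))
Function('m')(Q, H) = Add(-8, H, Q) (Function('m')(Q, H) = Add(-8, Add(Q, H)) = Add(-8, Add(H, Q)) = Add(-8, H, Q))
Mul(Mul(Function('m')(Function('I')(Function('C')(5, -4)), 0), -25), Function('l')(-2, 6)) = Mul(Mul(Add(-8, 0, Add(24, Pow(-3, 2), Mul(-11, -3))), -25), Add(4, Mul(10, -2))) = Mul(Mul(Add(-8, 0, Add(24, 9, 33)), -25), Add(4, -20)) = Mul(Mul(Add(-8, 0, 66), -25), -16) = Mul(Mul(58, -25), -16) = Mul(-1450, -16) = 23200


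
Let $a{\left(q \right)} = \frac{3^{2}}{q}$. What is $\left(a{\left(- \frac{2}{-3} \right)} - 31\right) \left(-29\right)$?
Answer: $\frac{1015}{2} \approx 507.5$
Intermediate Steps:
$a{\left(q \right)} = \frac{9}{q}$
$\left(a{\left(- \frac{2}{-3} \right)} - 31\right) \left(-29\right) = \left(\frac{9}{\left(-2\right) \frac{1}{-3}} - 31\right) \left(-29\right) = \left(\frac{9}{\left(-2\right) \left(- \frac{1}{3}\right)} - 31\right) \left(-29\right) = \left(\frac{9}{\frac{2}{3}} - 31\right) \left(-29\right) = \left(9 \cdot \frac{3}{2} - 31\right) \left(-29\right) = \left(\frac{27}{2} - 31\right) \left(-29\right) = \left(- \frac{35}{2}\right) \left(-29\right) = \frac{1015}{2}$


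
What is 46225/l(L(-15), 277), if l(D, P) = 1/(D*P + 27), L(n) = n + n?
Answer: -382881675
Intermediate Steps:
L(n) = 2*n
l(D, P) = 1/(27 + D*P)
46225/l(L(-15), 277) = 46225/(1/(27 + (2*(-15))*277)) = 46225/(1/(27 - 30*277)) = 46225/(1/(27 - 8310)) = 46225/(1/(-8283)) = 46225/(-1/8283) = 46225*(-8283) = -382881675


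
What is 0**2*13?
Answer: 0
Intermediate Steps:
0**2*13 = 0*13 = 0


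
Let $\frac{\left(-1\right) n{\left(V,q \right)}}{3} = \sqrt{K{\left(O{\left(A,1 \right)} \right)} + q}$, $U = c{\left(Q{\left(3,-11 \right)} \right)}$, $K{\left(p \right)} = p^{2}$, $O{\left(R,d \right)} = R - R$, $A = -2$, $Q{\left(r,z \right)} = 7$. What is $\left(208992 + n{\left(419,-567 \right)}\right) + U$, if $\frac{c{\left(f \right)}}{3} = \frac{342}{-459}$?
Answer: $\frac{3552826}{17} - 27 i \sqrt{7} \approx 2.0899 \cdot 10^{5} - 71.435 i$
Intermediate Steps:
$O{\left(R,d \right)} = 0$
$c{\left(f \right)} = - \frac{38}{17}$ ($c{\left(f \right)} = 3 \frac{342}{-459} = 3 \cdot 342 \left(- \frac{1}{459}\right) = 3 \left(- \frac{38}{51}\right) = - \frac{38}{17}$)
$U = - \frac{38}{17} \approx -2.2353$
$n{\left(V,q \right)} = - 3 \sqrt{q}$ ($n{\left(V,q \right)} = - 3 \sqrt{0^{2} + q} = - 3 \sqrt{0 + q} = - 3 \sqrt{q}$)
$\left(208992 + n{\left(419,-567 \right)}\right) + U = \left(208992 - 3 \sqrt{-567}\right) - \frac{38}{17} = \left(208992 - 3 \cdot 9 i \sqrt{7}\right) - \frac{38}{17} = \left(208992 - 27 i \sqrt{7}\right) - \frac{38}{17} = \frac{3552826}{17} - 27 i \sqrt{7}$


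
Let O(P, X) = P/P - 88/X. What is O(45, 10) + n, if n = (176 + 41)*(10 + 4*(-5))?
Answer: -10889/5 ≈ -2177.8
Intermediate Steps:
O(P, X) = 1 - 88/X
n = -2170 (n = 217*(10 - 20) = 217*(-10) = -2170)
O(45, 10) + n = (-88 + 10)/10 - 2170 = (1/10)*(-78) - 2170 = -39/5 - 2170 = -10889/5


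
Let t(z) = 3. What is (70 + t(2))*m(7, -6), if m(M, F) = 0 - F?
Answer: 438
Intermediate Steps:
m(M, F) = -F
(70 + t(2))*m(7, -6) = (70 + 3)*(-1*(-6)) = 73*6 = 438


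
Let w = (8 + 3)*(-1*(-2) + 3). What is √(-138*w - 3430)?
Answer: 2*I*√2755 ≈ 104.98*I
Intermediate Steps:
w = 55 (w = 11*(2 + 3) = 11*5 = 55)
√(-138*w - 3430) = √(-138*55 - 3430) = √(-7590 - 3430) = √(-11020) = 2*I*√2755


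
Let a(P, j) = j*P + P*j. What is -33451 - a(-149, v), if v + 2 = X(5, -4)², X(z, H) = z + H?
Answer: -33749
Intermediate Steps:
X(z, H) = H + z
v = -1 (v = -2 + (-4 + 5)² = -2 + 1² = -2 + 1 = -1)
a(P, j) = 2*P*j (a(P, j) = P*j + P*j = 2*P*j)
-33451 - a(-149, v) = -33451 - 2*(-149)*(-1) = -33451 - 1*298 = -33451 - 298 = -33749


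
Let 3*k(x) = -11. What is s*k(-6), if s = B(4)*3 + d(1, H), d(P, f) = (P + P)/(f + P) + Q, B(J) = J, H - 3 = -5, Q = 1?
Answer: -121/3 ≈ -40.333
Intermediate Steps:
H = -2 (H = 3 - 5 = -2)
d(P, f) = 1 + 2*P/(P + f) (d(P, f) = (P + P)/(f + P) + 1 = (2*P)/(P + f) + 1 = 2*P/(P + f) + 1 = 1 + 2*P/(P + f))
k(x) = -11/3 (k(x) = (1/3)*(-11) = -11/3)
s = 11 (s = 4*3 + (-2 + 3*1)/(1 - 2) = 12 + (-2 + 3)/(-1) = 12 - 1*1 = 12 - 1 = 11)
s*k(-6) = 11*(-11/3) = -121/3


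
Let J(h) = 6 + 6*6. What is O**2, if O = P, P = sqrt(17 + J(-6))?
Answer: 59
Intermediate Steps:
J(h) = 42 (J(h) = 6 + 36 = 42)
P = sqrt(59) (P = sqrt(17 + 42) = sqrt(59) ≈ 7.6811)
O = sqrt(59) ≈ 7.6811
O**2 = (sqrt(59))**2 = 59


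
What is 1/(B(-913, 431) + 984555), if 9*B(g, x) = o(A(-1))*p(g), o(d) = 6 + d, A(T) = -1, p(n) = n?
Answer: 9/8856430 ≈ 1.0162e-6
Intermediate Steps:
B(g, x) = 5*g/9 (B(g, x) = ((6 - 1)*g)/9 = (5*g)/9 = 5*g/9)
1/(B(-913, 431) + 984555) = 1/((5/9)*(-913) + 984555) = 1/(-4565/9 + 984555) = 1/(8856430/9) = 9/8856430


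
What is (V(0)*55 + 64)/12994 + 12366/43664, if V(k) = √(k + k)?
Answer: 40869575/141842504 ≈ 0.28813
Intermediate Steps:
V(k) = √2*√k (V(k) = √(2*k) = √2*√k)
(V(0)*55 + 64)/12994 + 12366/43664 = ((√2*√0)*55 + 64)/12994 + 12366/43664 = ((√2*0)*55 + 64)*(1/12994) + 12366*(1/43664) = (0*55 + 64)*(1/12994) + 6183/21832 = (0 + 64)*(1/12994) + 6183/21832 = 64*(1/12994) + 6183/21832 = 32/6497 + 6183/21832 = 40869575/141842504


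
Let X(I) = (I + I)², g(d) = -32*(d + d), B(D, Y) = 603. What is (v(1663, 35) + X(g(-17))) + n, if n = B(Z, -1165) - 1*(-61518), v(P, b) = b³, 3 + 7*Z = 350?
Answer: 4839972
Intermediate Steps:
Z = 347/7 (Z = -3/7 + (⅐)*350 = -3/7 + 50 = 347/7 ≈ 49.571)
g(d) = -64*d
X(I) = 4*I² (X(I) = (2*I)² = 4*I²)
n = 62121 (n = 603 - 1*(-61518) = 603 + 61518 = 62121)
(v(1663, 35) + X(g(-17))) + n = (35³ + 4*(-64*(-17))²) + 62121 = (42875 + 4*1088²) + 62121 = (42875 + 4*1183744) + 62121 = (42875 + 4734976) + 62121 = 4777851 + 62121 = 4839972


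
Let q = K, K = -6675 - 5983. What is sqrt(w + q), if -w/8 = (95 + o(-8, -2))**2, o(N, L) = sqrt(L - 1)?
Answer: sqrt(-84834 - 1520*I*sqrt(3)) ≈ 4.519 - 291.3*I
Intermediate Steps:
o(N, L) = sqrt(-1 + L)
K = -12658
w = -8*(95 + I*sqrt(3))**2 (w = -8*(95 + sqrt(-1 - 2))**2 = -8*(95 + sqrt(-3))**2 = -8*(95 + I*sqrt(3))**2 ≈ -72176.0 - 2632.7*I)
q = -12658
sqrt(w + q) = sqrt((-72176 - 1520*I*sqrt(3)) - 12658) = sqrt(-84834 - 1520*I*sqrt(3))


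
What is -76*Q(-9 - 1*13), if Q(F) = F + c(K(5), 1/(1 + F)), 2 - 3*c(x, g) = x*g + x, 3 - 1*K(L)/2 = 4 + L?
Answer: 27968/21 ≈ 1331.8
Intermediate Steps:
K(L) = -2 - 2*L (K(L) = 6 - 2*(4 + L) = 6 + (-8 - 2*L) = -2 - 2*L)
c(x, g) = 2/3 - x/3 - g*x/3 (c(x, g) = 2/3 - (x*g + x)/3 = 2/3 - (g*x + x)/3 = 2/3 - (x + g*x)/3 = 2/3 + (-x/3 - g*x/3) = 2/3 - x/3 - g*x/3)
Q(F) = 14/3 + F + 4/(1 + F) (Q(F) = F + (2/3 - (-2 - 2*5)/3 - (-2 - 2*5)/(3*(1 + F))) = F + (2/3 - (-2 - 10)/3 - (-2 - 10)/(3*(1 + F))) = F + (2/3 - 1/3*(-12) - 1/3*(-12)/(1 + F)) = F + (2/3 + 4 + 4/(1 + F)) = F + (14/3 + 4/(1 + F)) = 14/3 + F + 4/(1 + F))
-76*Q(-9 - 1*13) = -76*(12 + (1 + (-9 - 1*13))*(14 + 3*(-9 - 1*13)))/(3*(1 + (-9 - 1*13))) = -76*(12 + (1 + (-9 - 13))*(14 + 3*(-9 - 13)))/(3*(1 + (-9 - 13))) = -76*(12 + (1 - 22)*(14 + 3*(-22)))/(3*(1 - 22)) = -76*(12 - 21*(14 - 66))/(3*(-21)) = -76*(-1)*(12 - 21*(-52))/(3*21) = -76*(-1)*(12 + 1092)/(3*21) = -76*(-1)*1104/(3*21) = -76*(-368/21) = 27968/21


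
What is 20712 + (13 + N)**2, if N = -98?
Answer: 27937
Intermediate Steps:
20712 + (13 + N)**2 = 20712 + (13 - 98)**2 = 20712 + (-85)**2 = 20712 + 7225 = 27937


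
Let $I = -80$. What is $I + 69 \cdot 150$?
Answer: $10270$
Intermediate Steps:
$I + 69 \cdot 150 = -80 + 69 \cdot 150 = -80 + 10350 = 10270$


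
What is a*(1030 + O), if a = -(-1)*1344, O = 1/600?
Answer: 34608056/25 ≈ 1.3843e+6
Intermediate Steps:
O = 1/600 ≈ 0.0016667
a = 1344 (a = -1*(-1344) = 1344)
a*(1030 + O) = 1344*(1030 + 1/600) = 1344*(618001/600) = 34608056/25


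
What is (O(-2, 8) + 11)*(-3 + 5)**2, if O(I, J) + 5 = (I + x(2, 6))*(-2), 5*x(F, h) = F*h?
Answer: 104/5 ≈ 20.800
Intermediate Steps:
x(F, h) = F*h/5 (x(F, h) = (F*h)/5 = F*h/5)
O(I, J) = -49/5 - 2*I (O(I, J) = -5 + (I + (1/5)*2*6)*(-2) = -5 + (I + 12/5)*(-2) = -5 + (12/5 + I)*(-2) = -5 + (-24/5 - 2*I) = -49/5 - 2*I)
(O(-2, 8) + 11)*(-3 + 5)**2 = ((-49/5 - 2*(-2)) + 11)*(-3 + 5)**2 = ((-49/5 + 4) + 11)*2**2 = (-29/5 + 11)*4 = (26/5)*4 = 104/5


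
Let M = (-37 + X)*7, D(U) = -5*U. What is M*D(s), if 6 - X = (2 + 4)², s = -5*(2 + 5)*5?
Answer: -410375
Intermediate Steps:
s = -175 (s = -5*7*5 = -35*5 = -175)
X = -30 (X = 6 - (2 + 4)² = 6 - 1*6² = 6 - 1*36 = 6 - 36 = -30)
M = -469 (M = (-37 - 30)*7 = -67*7 = -469)
M*D(s) = -(-2345)*(-175) = -469*875 = -410375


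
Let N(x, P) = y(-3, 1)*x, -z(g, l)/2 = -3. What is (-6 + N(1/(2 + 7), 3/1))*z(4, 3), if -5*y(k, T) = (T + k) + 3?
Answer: -542/15 ≈ -36.133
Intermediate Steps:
z(g, l) = 6 (z(g, l) = -2*(-3) = 6)
y(k, T) = -⅗ - T/5 - k/5 (y(k, T) = -((T + k) + 3)/5 = -(3 + T + k)/5 = -⅗ - T/5 - k/5)
N(x, P) = -x/5 (N(x, P) = (-⅗ - ⅕*1 - ⅕*(-3))*x = (-⅗ - ⅕ + ⅗)*x = -x/5)
(-6 + N(1/(2 + 7), 3/1))*z(4, 3) = (-6 - 1/(5*(2 + 7)))*6 = (-6 - ⅕/9)*6 = (-6 - ⅕*⅑)*6 = (-6 - 1/45)*6 = -271/45*6 = -542/15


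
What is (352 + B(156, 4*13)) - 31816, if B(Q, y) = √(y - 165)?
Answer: -31464 + I*√113 ≈ -31464.0 + 10.63*I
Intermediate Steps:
B(Q, y) = √(-165 + y)
(352 + B(156, 4*13)) - 31816 = (352 + √(-165 + 4*13)) - 31816 = (352 + √(-165 + 52)) - 31816 = (352 + √(-113)) - 31816 = (352 + I*√113) - 31816 = -31464 + I*√113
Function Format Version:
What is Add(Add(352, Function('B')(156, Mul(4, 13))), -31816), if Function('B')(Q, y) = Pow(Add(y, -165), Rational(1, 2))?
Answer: Add(-31464, Mul(I, Pow(113, Rational(1, 2)))) ≈ Add(-31464., Mul(10.630, I))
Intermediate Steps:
Function('B')(Q, y) = Pow(Add(-165, y), Rational(1, 2))
Add(Add(352, Function('B')(156, Mul(4, 13))), -31816) = Add(Add(352, Pow(Add(-165, Mul(4, 13)), Rational(1, 2))), -31816) = Add(Add(352, Pow(Add(-165, 52), Rational(1, 2))), -31816) = Add(Add(352, Pow(-113, Rational(1, 2))), -31816) = Add(Add(352, Mul(I, Pow(113, Rational(1, 2)))), -31816) = Add(-31464, Mul(I, Pow(113, Rational(1, 2))))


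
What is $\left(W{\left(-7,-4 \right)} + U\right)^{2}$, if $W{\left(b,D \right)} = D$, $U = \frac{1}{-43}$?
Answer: $\frac{29929}{1849} \approx 16.187$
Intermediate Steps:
$U = - \frac{1}{43} \approx -0.023256$
$\left(W{\left(-7,-4 \right)} + U\right)^{2} = \left(-4 - \frac{1}{43}\right)^{2} = \left(- \frac{173}{43}\right)^{2} = \frac{29929}{1849}$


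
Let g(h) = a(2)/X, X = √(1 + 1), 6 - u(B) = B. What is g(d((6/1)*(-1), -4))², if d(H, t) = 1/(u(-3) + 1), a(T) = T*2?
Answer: 8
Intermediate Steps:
u(B) = 6 - B
a(T) = 2*T
X = √2 ≈ 1.4142
d(H, t) = ⅒ (d(H, t) = 1/((6 - 1*(-3)) + 1) = 1/((6 + 3) + 1) = 1/(9 + 1) = 1/10 = ⅒)
g(h) = 2*√2 (g(h) = (2*2)/(√2) = 4*(√2/2) = 2*√2)
g(d((6/1)*(-1), -4))² = (2*√2)² = 8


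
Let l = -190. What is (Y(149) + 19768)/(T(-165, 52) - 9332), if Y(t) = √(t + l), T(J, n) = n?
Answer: -2471/1160 - I*√41/9280 ≈ -2.1302 - 0.00068999*I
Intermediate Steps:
Y(t) = √(-190 + t) (Y(t) = √(t - 190) = √(-190 + t))
(Y(149) + 19768)/(T(-165, 52) - 9332) = (√(-190 + 149) + 19768)/(52 - 9332) = (√(-41) + 19768)/(-9280) = (I*√41 + 19768)*(-1/9280) = (19768 + I*√41)*(-1/9280) = -2471/1160 - I*√41/9280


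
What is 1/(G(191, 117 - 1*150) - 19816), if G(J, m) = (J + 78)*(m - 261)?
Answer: -1/98902 ≈ -1.0111e-5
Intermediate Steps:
G(J, m) = (-261 + m)*(78 + J) (G(J, m) = (78 + J)*(-261 + m) = (-261 + m)*(78 + J))
1/(G(191, 117 - 1*150) - 19816) = 1/((-20358 - 261*191 + 78*(117 - 1*150) + 191*(117 - 1*150)) - 19816) = 1/((-20358 - 49851 + 78*(117 - 150) + 191*(117 - 150)) - 19816) = 1/((-20358 - 49851 + 78*(-33) + 191*(-33)) - 19816) = 1/((-20358 - 49851 - 2574 - 6303) - 19816) = 1/(-79086 - 19816) = 1/(-98902) = -1/98902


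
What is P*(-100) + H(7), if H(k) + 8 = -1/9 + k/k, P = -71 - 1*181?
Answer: 226736/9 ≈ 25193.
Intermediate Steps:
P = -252 (P = -71 - 181 = -252)
H(k) = -64/9 (H(k) = -8 + (-1/9 + k/k) = -8 + (-1*⅑ + 1) = -8 + (-⅑ + 1) = -8 + 8/9 = -64/9)
P*(-100) + H(7) = -252*(-100) - 64/9 = 25200 - 64/9 = 226736/9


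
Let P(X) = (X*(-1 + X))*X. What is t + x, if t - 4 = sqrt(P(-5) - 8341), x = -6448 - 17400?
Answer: -23844 + I*sqrt(8491) ≈ -23844.0 + 92.147*I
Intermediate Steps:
x = -23848
P(X) = X**2*(-1 + X)
t = 4 + I*sqrt(8491) (t = 4 + sqrt((-5)**2*(-1 - 5) - 8341) = 4 + sqrt(25*(-6) - 8341) = 4 + sqrt(-150 - 8341) = 4 + sqrt(-8491) = 4 + I*sqrt(8491) ≈ 4.0 + 92.147*I)
t + x = (4 + I*sqrt(8491)) - 23848 = -23844 + I*sqrt(8491)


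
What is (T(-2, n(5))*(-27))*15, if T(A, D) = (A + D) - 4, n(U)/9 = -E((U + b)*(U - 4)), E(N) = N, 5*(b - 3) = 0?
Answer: 31590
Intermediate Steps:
b = 3 (b = 3 + (⅕)*0 = 3 + 0 = 3)
n(U) = -9*(-4 + U)*(3 + U) (n(U) = 9*(-(U + 3)*(U - 4)) = 9*(-(3 + U)*(-4 + U)) = 9*(-(-4 + U)*(3 + U)) = -9*(-4 + U)*(3 + U))
T(A, D) = -4 + A + D
(T(-2, n(5))*(-27))*15 = ((-4 - 2 + (108 - 9*5² + 9*5))*(-27))*15 = ((-4 - 2 + (108 - 9*25 + 45))*(-27))*15 = ((-4 - 2 + (108 - 225 + 45))*(-27))*15 = ((-4 - 2 - 72)*(-27))*15 = -78*(-27)*15 = 2106*15 = 31590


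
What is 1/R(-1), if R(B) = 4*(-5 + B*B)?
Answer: -1/16 ≈ -0.062500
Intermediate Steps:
R(B) = -20 + 4*B² (R(B) = 4*(-5 + B²) = -20 + 4*B²)
1/R(-1) = 1/(-20 + 4*(-1)²) = 1/(-20 + 4*1) = 1/(-20 + 4) = 1/(-16) = -1/16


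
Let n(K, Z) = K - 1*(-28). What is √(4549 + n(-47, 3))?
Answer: √4530 ≈ 67.305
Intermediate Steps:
n(K, Z) = 28 + K (n(K, Z) = K + 28 = 28 + K)
√(4549 + n(-47, 3)) = √(4549 + (28 - 47)) = √(4549 - 19) = √4530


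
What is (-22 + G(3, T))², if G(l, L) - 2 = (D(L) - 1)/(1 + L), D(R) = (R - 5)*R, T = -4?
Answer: 9025/9 ≈ 1002.8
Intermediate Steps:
D(R) = R*(-5 + R) (D(R) = (-5 + R)*R = R*(-5 + R))
G(l, L) = 2 + (-1 + L*(-5 + L))/(1 + L) (G(l, L) = 2 + (L*(-5 + L) - 1)/(1 + L) = 2 + (-1 + L*(-5 + L))/(1 + L))
(-22 + G(3, T))² = (-22 + (1 + (-4)² - 3*(-4))/(1 - 4))² = (-22 + (1 + 16 + 12)/(-3))² = (-22 - ⅓*29)² = (-22 - 29/3)² = (-95/3)² = 9025/9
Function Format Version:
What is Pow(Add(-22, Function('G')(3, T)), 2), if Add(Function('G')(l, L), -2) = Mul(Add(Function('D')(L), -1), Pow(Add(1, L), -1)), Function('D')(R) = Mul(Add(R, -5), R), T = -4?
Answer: Rational(9025, 9) ≈ 1002.8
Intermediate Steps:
Function('D')(R) = Mul(R, Add(-5, R)) (Function('D')(R) = Mul(Add(-5, R), R) = Mul(R, Add(-5, R)))
Function('G')(l, L) = Add(2, Mul(Pow(Add(1, L), -1), Add(-1, Mul(L, Add(-5, L))))) (Function('G')(l, L) = Add(2, Mul(Add(Mul(L, Add(-5, L)), -1), Pow(Add(1, L), -1))) = Add(2, Mul(Add(-1, Mul(L, Add(-5, L))), Pow(Add(1, L), -1))) = Add(2, Mul(Pow(Add(1, L), -1), Add(-1, Mul(L, Add(-5, L))))))
Pow(Add(-22, Function('G')(3, T)), 2) = Pow(Add(-22, Mul(Pow(Add(1, -4), -1), Add(1, Pow(-4, 2), Mul(-3, -4)))), 2) = Pow(Add(-22, Mul(Pow(-3, -1), Add(1, 16, 12))), 2) = Pow(Add(-22, Mul(Rational(-1, 3), 29)), 2) = Pow(Add(-22, Rational(-29, 3)), 2) = Pow(Rational(-95, 3), 2) = Rational(9025, 9)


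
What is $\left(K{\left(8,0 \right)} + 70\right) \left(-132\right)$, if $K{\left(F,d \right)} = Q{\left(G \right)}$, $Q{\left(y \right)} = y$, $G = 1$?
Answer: $-9372$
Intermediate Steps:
$K{\left(F,d \right)} = 1$
$\left(K{\left(8,0 \right)} + 70\right) \left(-132\right) = \left(1 + 70\right) \left(-132\right) = 71 \left(-132\right) = -9372$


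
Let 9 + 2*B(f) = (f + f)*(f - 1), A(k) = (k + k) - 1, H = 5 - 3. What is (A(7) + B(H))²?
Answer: 441/4 ≈ 110.25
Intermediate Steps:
H = 2
A(k) = -1 + 2*k (A(k) = 2*k - 1 = -1 + 2*k)
B(f) = -9/2 + f*(-1 + f) (B(f) = -9/2 + ((f + f)*(f - 1))/2 = -9/2 + ((2*f)*(-1 + f))/2 = -9/2 + (2*f*(-1 + f))/2 = -9/2 + f*(-1 + f))
(A(7) + B(H))² = ((-1 + 2*7) + (-9/2 + 2² - 1*2))² = ((-1 + 14) + (-9/2 + 4 - 2))² = (13 - 5/2)² = (21/2)² = 441/4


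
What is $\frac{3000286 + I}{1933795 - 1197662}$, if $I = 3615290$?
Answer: $\frac{6615576}{736133} \approx 8.9869$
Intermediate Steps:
$\frac{3000286 + I}{1933795 - 1197662} = \frac{3000286 + 3615290}{1933795 - 1197662} = \frac{6615576}{736133}$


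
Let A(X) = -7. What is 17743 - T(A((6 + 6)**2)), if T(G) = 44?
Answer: 17699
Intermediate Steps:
17743 - T(A((6 + 6)**2)) = 17743 - 1*44 = 17743 - 44 = 17699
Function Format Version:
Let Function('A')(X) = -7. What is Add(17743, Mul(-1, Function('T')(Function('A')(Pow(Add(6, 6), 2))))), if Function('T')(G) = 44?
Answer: 17699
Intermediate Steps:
Add(17743, Mul(-1, Function('T')(Function('A')(Pow(Add(6, 6), 2))))) = Add(17743, Mul(-1, 44)) = Add(17743, -44) = 17699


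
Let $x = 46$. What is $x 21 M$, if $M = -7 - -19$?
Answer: $11592$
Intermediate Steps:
$M = 12$ ($M = -7 + 19 = 12$)
$x 21 M = 46 \cdot 21 \cdot 12 = 966 \cdot 12 = 11592$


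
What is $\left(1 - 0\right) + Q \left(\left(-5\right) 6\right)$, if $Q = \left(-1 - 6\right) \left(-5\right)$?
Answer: $-1049$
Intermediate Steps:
$Q = 35$ ($Q = \left(-7\right) \left(-5\right) = 35$)
$\left(1 - 0\right) + Q \left(\left(-5\right) 6\right) = \left(1 - 0\right) + 35 \left(\left(-5\right) 6\right) = \left(1 + 0\right) + 35 \left(-30\right) = 1 - 1050 = -1049$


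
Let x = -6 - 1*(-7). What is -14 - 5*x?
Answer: -19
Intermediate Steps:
x = 1 (x = -6 + 7 = 1)
-14 - 5*x = -14 - 5*1 = -14 - 5 = -19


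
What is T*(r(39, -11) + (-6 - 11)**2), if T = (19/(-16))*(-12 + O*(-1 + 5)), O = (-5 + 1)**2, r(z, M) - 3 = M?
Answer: -69407/4 ≈ -17352.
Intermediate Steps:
r(z, M) = 3 + M
O = 16 (O = (-4)**2 = 16)
T = -247/4 (T = (19/(-16))*(-12 + 16*(-1 + 5)) = (19*(-1/16))*(-12 + 16*4) = -19*(-12 + 64)/16 = -19/16*52 = -247/4 ≈ -61.750)
T*(r(39, -11) + (-6 - 11)**2) = -247*((3 - 11) + (-6 - 11)**2)/4 = -247*(-8 + (-17)**2)/4 = -247*(-8 + 289)/4 = -247/4*281 = -69407/4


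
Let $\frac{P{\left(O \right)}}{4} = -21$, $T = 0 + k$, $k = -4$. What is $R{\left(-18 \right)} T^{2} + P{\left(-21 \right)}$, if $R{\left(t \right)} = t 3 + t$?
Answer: $-1236$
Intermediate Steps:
$T = -4$ ($T = 0 - 4 = -4$)
$P{\left(O \right)} = -84$ ($P{\left(O \right)} = 4 \left(-21\right) = -84$)
$R{\left(t \right)} = 4 t$ ($R{\left(t \right)} = 3 t + t = 4 t$)
$R{\left(-18 \right)} T^{2} + P{\left(-21 \right)} = 4 \left(-18\right) \left(-4\right)^{2} - 84 = \left(-72\right) 16 - 84 = -1152 - 84 = -1236$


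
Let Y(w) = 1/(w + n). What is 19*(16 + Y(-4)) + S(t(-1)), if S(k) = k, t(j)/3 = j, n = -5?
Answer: 2690/9 ≈ 298.89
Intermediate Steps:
t(j) = 3*j
Y(w) = 1/(-5 + w) (Y(w) = 1/(w - 5) = 1/(-5 + w))
19*(16 + Y(-4)) + S(t(-1)) = 19*(16 + 1/(-5 - 4)) + 3*(-1) = 19*(16 + 1/(-9)) - 3 = 19*(16 - ⅑) - 3 = 19*(143/9) - 3 = 2717/9 - 3 = 2690/9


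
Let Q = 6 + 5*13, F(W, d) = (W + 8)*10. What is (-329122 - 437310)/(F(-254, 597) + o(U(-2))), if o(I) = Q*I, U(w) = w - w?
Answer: 191608/615 ≈ 311.56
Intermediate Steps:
F(W, d) = 80 + 10*W (F(W, d) = (8 + W)*10 = 80 + 10*W)
U(w) = 0
Q = 71 (Q = 6 + 65 = 71)
o(I) = 71*I
(-329122 - 437310)/(F(-254, 597) + o(U(-2))) = (-329122 - 437310)/((80 + 10*(-254)) + 71*0) = -766432/((80 - 2540) + 0) = -766432/(-2460 + 0) = -766432/(-2460) = -766432*(-1/2460) = 191608/615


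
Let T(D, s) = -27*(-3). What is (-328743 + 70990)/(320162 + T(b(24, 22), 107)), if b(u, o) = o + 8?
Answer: -257753/320243 ≈ -0.80487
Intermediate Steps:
b(u, o) = 8 + o
T(D, s) = 81
(-328743 + 70990)/(320162 + T(b(24, 22), 107)) = (-328743 + 70990)/(320162 + 81) = -257753/320243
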